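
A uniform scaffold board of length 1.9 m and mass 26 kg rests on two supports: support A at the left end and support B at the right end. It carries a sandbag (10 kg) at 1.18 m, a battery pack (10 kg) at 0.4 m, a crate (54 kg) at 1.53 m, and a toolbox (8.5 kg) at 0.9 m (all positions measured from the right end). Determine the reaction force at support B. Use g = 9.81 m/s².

R_B ≈ 389 N

Taking torques about support A:
Beam weight: 26 × 9.81 = 255.1 N down at 0.95 m → arm 0.95 m, τ = 255.1 × 0.95 = 242.3 N·m clockwise.
Sandbag: 10 × 9.81 = 98.1 N down at 1.18 m → arm 0.72 m, τ = 98.1 × 0.72 = 70.63 N·m clockwise.
Battery pack: 10 × 9.81 = 98.1 N down at 0.4 m → arm 1.5 m, τ = 98.1 × 1.5 = 147.1 N·m clockwise.
Crate: 54 × 9.81 = 529.7 N down at 1.53 m → arm 0.37 m, τ = 529.7 × 0.37 = 196 N·m clockwise.
Toolbox: 8.5 × 9.81 = 83.39 N down at 0.9 m → arm 1 m, τ = 83.39 × 1 = 83.39 N·m clockwise.
Net load moment about support A = 739.4 N·m clockwise.
Reaction R at support B is upward at 0 m, arm 1.9 m → moment R × 1.9 counterclockwise.
For rotational equilibrium, R × 1.9 = 739.4, so R = 389 N.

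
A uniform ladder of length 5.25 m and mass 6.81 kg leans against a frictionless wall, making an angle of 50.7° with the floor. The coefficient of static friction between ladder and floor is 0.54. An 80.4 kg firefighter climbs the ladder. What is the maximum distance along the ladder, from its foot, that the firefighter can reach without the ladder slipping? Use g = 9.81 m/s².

Choose the foot of the ladder as the axis so the floor normal and friction both act there and drop out.
Ladder weight 6.81×9.81 = 66.81 N acts at 2.625 m along the ladder; its horizontal arm is 2.625·cos50.7° = 1.663 m → τ = 111.1 N·m clockwise.
Firefighter weight 80.4×9.81 = 788.7 N at distance d → arm d·cos50.7° → τ = 788.7·d·0.6334 clockwise.
Wall normal N at the top has arm L sinθ = 4.063 m counterclockwise, so Στ = 0 gives N·4.063 = 111.1 + 499.6·d.
ΣFy = 0 ⇒ N_floor = 855.5 N, so the maximum friction is μ_s·N_floor = 0.54×855.5 = 462 N. ΣFx = 0 ⇒ N_wall = f, so at the slipping point N = 462 N.
Substituting: 462×4.063 = 111.1 + 499.6·d ⇒ d = (1877 − 111.1) / 499.6 = 3.53 m.

d ≈ 3.53 m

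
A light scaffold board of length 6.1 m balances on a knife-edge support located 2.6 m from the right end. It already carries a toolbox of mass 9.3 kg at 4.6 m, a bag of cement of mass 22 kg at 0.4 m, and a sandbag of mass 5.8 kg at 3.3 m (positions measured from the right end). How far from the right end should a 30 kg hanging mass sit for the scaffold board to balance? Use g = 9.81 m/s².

x ≈ 3.46 m from the right end

Sum moments about the knife-edge support (at 2.6 m from the right end) (the support reaction has zero arm there).
Toolbox: 9.3 × 9.81 = 91.23 N down at 4.6 m → arm 2 m, τ = 91.23 × 2 = 182.5 N·m counterclockwise.
Bag of cement: 22 × 9.81 = 215.8 N down at 0.4 m → arm 2.2 m, τ = 215.8 × 2.2 = 474.8 N·m clockwise.
Sandbag: 5.8 × 9.81 = 56.9 N down at 3.3 m → arm 0.7 m, τ = 56.9 × 0.7 = 39.83 N·m counterclockwise.
Net moment of existing loads = 252.5 N·m clockwise.
The hanging mass weighs 30 × 9.81 = 294.3 N and must supply an equal counterclockwise moment, so its lever arm about the knife-edge support is 252.5 / 294.3 = 0.858 m.
That puts it at 2.6 + 0.858 = 3.46 m from the right end.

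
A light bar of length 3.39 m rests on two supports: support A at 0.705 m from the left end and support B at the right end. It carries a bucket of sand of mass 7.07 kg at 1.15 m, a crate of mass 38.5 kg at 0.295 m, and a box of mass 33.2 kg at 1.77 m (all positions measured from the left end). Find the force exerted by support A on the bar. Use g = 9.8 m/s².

Taking torques about support B:
Bucket of sand: 7.07 × 9.8 = 69.29 N down at 1.15 m → arm 2.24 m, τ = 69.29 × 2.24 = 155.2 N·m counterclockwise.
Crate: 38.5 × 9.8 = 377.3 N down at 0.295 m → arm 3.095 m, τ = 377.3 × 3.095 = 1168 N·m counterclockwise.
Box: 33.2 × 9.8 = 325.4 N down at 1.77 m → arm 1.62 m, τ = 325.4 × 1.62 = 527.1 N·m counterclockwise.
Net load moment about support B = 1850 N·m counterclockwise.
Reaction R at support A is upward at 0.705 m, arm 2.685 m → moment R × 2.685 clockwise.
For rotational equilibrium, R × 2.685 = 1850, so R = 689 N.

R_A ≈ 689 N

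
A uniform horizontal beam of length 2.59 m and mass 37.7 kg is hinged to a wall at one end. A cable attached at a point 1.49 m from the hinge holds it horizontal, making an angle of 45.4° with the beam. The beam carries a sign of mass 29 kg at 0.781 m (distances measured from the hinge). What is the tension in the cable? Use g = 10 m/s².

Taking torques about the hinge:
Beam weight: 37.7 × 10 = 377 N down at 1.295 m → arm 1.295 m, τ = 377 × 1.295 = 488.2 N·m clockwise.
Sign: 29 × 10 = 290 N down at 0.781 m → arm 0.781 m, τ = 290 × 0.781 = 226.5 N·m clockwise.
Total clockwise load moment = 714.7 N·m.
The cable tension T acts at 1.49 m; only its component perpendicular to the beam, T sinθ, produces torque. sin 45.4° = 0.712.
Setting net torque to zero: T × 1.49 × 0.712 = 714.7 → T = 714.7 / 1.061 = 674 N.

T ≈ 674 N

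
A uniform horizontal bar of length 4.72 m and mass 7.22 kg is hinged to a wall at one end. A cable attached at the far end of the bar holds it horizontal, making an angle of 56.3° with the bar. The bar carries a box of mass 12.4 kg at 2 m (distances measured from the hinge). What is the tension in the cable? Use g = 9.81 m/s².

T ≈ 105 N

Taking torques about the hinge:
Beam weight: 7.22 × 9.81 = 70.83 N down at 2.36 m → arm 2.36 m, τ = 70.83 × 2.36 = 167.2 N·m clockwise.
Box: 12.4 × 9.81 = 121.6 N down at 2 m → arm 2 m, τ = 121.6 × 2 = 243.2 N·m clockwise.
Total clockwise load moment = 410.4 N·m.
The cable tension T acts at 4.72 m; only its component perpendicular to the bar, T sinθ, produces torque. sin 56.3° = 0.832.
For rotational equilibrium, T × 4.72 × 0.832 = 410.4, so T = 410.4 / 3.927 = 105 N.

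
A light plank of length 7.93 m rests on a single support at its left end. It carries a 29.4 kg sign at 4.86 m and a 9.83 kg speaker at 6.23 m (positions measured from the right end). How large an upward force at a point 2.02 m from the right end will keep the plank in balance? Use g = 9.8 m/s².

About the left end:
Sign: 29.4 × 9.8 = 288.1 N down at 4.86 m → arm 3.07 m, τ = 288.1 × 3.07 = 884.5 N·m clockwise.
Speaker: 9.83 × 9.8 = 96.33 N down at 6.23 m → arm 1.7 m, τ = 96.33 × 1.7 = 163.8 N·m clockwise.
Net moment of the loads = 1048 N·m clockwise.
The upward force F acts at a point 2.02 m from the right end, arm 5.91 m, giving F × 5.91 counterclockwise.
Στ = 0 ⇒ F × 5.91 = 1048 ⇒ F = 1048 / 5.91 = 177 N.

F ≈ 177 N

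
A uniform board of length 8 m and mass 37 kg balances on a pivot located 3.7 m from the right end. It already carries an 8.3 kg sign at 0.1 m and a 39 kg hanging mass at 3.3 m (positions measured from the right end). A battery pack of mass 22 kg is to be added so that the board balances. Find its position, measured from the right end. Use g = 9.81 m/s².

About the pivot (at 3.7 m from the right end):
Beam weight: 37 × 9.81 = 363 N down at 4 m → arm 0.3 m, τ = 363 × 0.3 = 108.9 N·m counterclockwise.
Sign: 8.3 × 9.81 = 81.42 N down at 0.1 m → arm 3.6 m, τ = 81.42 × 3.6 = 293.1 N·m clockwise.
Hanging mass: 39 × 9.81 = 382.6 N down at 3.3 m → arm 0.4 m, τ = 382.6 × 0.4 = 153 N·m clockwise.
Net moment of existing loads = 337.2 N·m clockwise.
The battery pack weighs 22 × 9.81 = 215.8 N and must supply an equal counterclockwise moment, so its lever arm about the pivot is 337.2 / 215.8 = 1.56 m.
That puts it at 3.7 + 1.56 = 5.26 m from the right end.

x ≈ 5.26 m from the right end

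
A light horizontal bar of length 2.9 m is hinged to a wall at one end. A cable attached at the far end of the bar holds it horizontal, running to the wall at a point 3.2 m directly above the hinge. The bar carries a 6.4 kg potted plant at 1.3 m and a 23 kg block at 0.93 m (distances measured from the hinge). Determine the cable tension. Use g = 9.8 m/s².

T ≈ 135 N

Choose the hinge as the axis so the unknown hinge reaction has zero arm there.
Potted plant: 6.4 × 9.8 = 62.72 N down at 1.3 m → arm 1.3 m, τ = 62.72 × 1.3 = 81.54 N·m clockwise.
Block: 23 × 9.8 = 225.4 N down at 0.93 m → arm 0.93 m, τ = 225.4 × 0.93 = 209.6 N·m clockwise.
Total clockwise load moment = 291.1 N·m.
The cable tension T acts at 2.9 m; only its component perpendicular to the bar, T sinθ, produces torque. sinθ = h/√(h²+d²) = 3.2/√(3.2²+2.9²) = 0.741.
For rotational equilibrium, T × 2.9 × 0.741 = 291.1, so T = 291.1 / 2.149 = 135 N.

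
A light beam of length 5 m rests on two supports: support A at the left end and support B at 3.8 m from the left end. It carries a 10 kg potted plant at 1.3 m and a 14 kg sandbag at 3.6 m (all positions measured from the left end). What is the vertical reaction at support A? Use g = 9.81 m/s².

Sum moments about support B (its reaction then has zero moment arm).
Potted plant: 10 × 9.81 = 98.1 N down at 1.3 m → arm 2.5 m, τ = 98.1 × 2.5 = 245.2 N·m counterclockwise.
Sandbag: 14 × 9.81 = 137.3 N down at 3.6 m → arm 0.2 m, τ = 137.3 × 0.2 = 27.46 N·m counterclockwise.
Net load moment about support B = 272.7 N·m counterclockwise.
Reaction R at support A is upward at 0 m, arm 3.8 m → moment R × 3.8 clockwise.
Balancing moments: R × 3.8 = 272.7, giving R = 71.8 N.

R_A ≈ 71.8 N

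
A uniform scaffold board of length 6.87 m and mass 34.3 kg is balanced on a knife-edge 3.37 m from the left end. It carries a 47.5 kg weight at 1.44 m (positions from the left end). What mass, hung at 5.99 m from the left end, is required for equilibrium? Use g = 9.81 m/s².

m ≈ 34.1 kg

About the knife-edge (at 3.37 m from the left end):
Beam weight: 34.3 × 9.81 = 336.5 N down at 3.435 m → arm 0.065 m, τ = 336.5 × 0.065 = 21.87 N·m clockwise.
Weight: 47.5 × 9.81 = 466 N down at 1.44 m → arm 1.93 m, τ = 466 × 1.93 = 899.4 N·m counterclockwise.
Net moment of known loads = 877.5 N·m counterclockwise.
An unknown mass m at 5.99 m has arm 2.62 m; its moment is m·g·2.62 clockwise.
Στ = 0 ⇒ m × 9.81 × 2.62 = 877.5 ⇒ m = 877.5 / (9.81 × 2.62) = 34.1 kg.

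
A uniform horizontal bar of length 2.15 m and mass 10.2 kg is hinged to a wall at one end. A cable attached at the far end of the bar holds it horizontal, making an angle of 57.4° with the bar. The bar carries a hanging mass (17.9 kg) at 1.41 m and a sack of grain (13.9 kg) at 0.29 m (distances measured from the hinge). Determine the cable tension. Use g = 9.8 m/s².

Taking torques about the hinge:
Beam weight: 10.2 × 9.8 = 99.96 N down at 1.075 m → arm 1.075 m, τ = 99.96 × 1.075 = 107.5 N·m clockwise.
Hanging mass: 17.9 × 9.8 = 175.4 N down at 1.41 m → arm 1.41 m, τ = 175.4 × 1.41 = 247.3 N·m clockwise.
Sack of grain: 13.9 × 9.8 = 136.2 N down at 0.29 m → arm 0.29 m, τ = 136.2 × 0.29 = 39.5 N·m clockwise.
Total clockwise load moment = 394.3 N·m.
The cable tension T acts at 2.15 m; only its component perpendicular to the bar, T sinθ, produces torque. sin 57.4° = 0.8425.
Setting net torque to zero: T × 2.15 × 0.8425 = 394.3 → T = 394.3 / 1.811 = 218 N.

T ≈ 218 N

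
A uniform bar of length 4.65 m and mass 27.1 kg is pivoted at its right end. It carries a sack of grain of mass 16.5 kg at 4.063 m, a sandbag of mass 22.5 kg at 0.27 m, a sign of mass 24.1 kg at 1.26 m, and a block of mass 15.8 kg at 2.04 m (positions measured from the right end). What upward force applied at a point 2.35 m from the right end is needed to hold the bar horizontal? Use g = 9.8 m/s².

F ≈ 829 N

Sum moments about the right end (the unknown pivot reaction has zero arm there).
Beam weight: 27.1 × 9.8 = 265.6 N down at 2.325 m → arm 2.325 m, τ = 265.6 × 2.325 = 617.5 N·m counterclockwise.
Sack of grain: 16.5 × 9.8 = 161.7 N down at 4.063 m → arm 4.063 m, τ = 161.7 × 4.063 = 657 N·m counterclockwise.
Sandbag: 22.5 × 9.8 = 220.5 N down at 0.27 m → arm 0.27 m, τ = 220.5 × 0.27 = 59.54 N·m counterclockwise.
Sign: 24.1 × 9.8 = 236.2 N down at 1.26 m → arm 1.26 m, τ = 236.2 × 1.26 = 297.6 N·m counterclockwise.
Block: 15.8 × 9.8 = 154.8 N down at 2.04 m → arm 2.04 m, τ = 154.8 × 2.04 = 315.8 N·m counterclockwise.
Net moment of the loads = 1947 N·m counterclockwise.
The upward force F acts at a point 2.35 m from the right end, arm 2.35 m, giving F × 2.35 clockwise.
Στ = 0 ⇒ F × 2.35 = 1947 ⇒ F = 1947 / 2.35 = 829 N.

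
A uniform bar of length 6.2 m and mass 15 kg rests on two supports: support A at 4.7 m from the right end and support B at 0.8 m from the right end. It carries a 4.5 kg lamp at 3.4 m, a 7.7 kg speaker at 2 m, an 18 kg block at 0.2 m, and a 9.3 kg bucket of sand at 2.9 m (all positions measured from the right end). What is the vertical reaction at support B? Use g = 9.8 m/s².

R_B ≈ 373 N

Take moments about support A.
Beam weight: 15 × 9.8 = 147 N down at 3.1 m → arm 1.6 m, τ = 147 × 1.6 = 235.2 N·m clockwise.
Lamp: 4.5 × 9.8 = 44.1 N down at 3.4 m → arm 1.3 m, τ = 44.1 × 1.3 = 57.33 N·m clockwise.
Speaker: 7.7 × 9.8 = 75.46 N down at 2 m → arm 2.7 m, τ = 75.46 × 2.7 = 203.7 N·m clockwise.
Block: 18 × 9.8 = 176.4 N down at 0.2 m → arm 4.5 m, τ = 176.4 × 4.5 = 793.8 N·m clockwise.
Bucket of sand: 9.3 × 9.8 = 91.14 N down at 2.9 m → arm 1.8 m, τ = 91.14 × 1.8 = 164.1 N·m clockwise.
Net load moment about support A = 1454 N·m clockwise.
Reaction R at support B is upward at 0.8 m, arm 3.9 m → moment R × 3.9 counterclockwise.
Setting net torque to zero: R × 3.9 = 1454 → R = 373 N.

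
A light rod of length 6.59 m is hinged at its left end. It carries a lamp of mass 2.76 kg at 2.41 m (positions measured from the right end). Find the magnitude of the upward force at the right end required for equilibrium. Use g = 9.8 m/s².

F ≈ 17.2 N

Choose the left end as the axis so the unknown pivot reaction has zero arm there.
Lamp: 2.76 × 9.8 = 27.05 N down at 2.41 m → arm 4.18 m, τ = 27.05 × 4.18 = 113.1 N·m clockwise.
Net moment of the loads = 113.1 N·m clockwise.
The upward force F acts at the right end, arm 6.59 m, giving F × 6.59 counterclockwise.
Setting net torque to zero: F × 6.59 = 113.1 → F = 113.1 / 6.59 = 17.2 N.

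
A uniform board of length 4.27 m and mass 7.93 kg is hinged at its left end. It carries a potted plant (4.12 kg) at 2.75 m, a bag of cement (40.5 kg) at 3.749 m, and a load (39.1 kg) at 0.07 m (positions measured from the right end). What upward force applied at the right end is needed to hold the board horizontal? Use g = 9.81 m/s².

Choose the left end as the axis so the unknown pivot reaction has zero arm there.
Beam weight: 7.93 × 9.81 = 77.79 N down at 2.135 m → arm 2.135 m, τ = 77.79 × 2.135 = 166.1 N·m clockwise.
Potted plant: 4.12 × 9.81 = 40.42 N down at 2.75 m → arm 1.52 m, τ = 40.42 × 1.52 = 61.44 N·m clockwise.
Bag of cement: 40.5 × 9.81 = 397.3 N down at 3.749 m → arm 0.521 m, τ = 397.3 × 0.521 = 207 N·m clockwise.
Load: 39.1 × 9.81 = 383.6 N down at 0.07 m → arm 4.2 m, τ = 383.6 × 4.2 = 1611 N·m clockwise.
Net moment of the loads = 2046 N·m clockwise.
The upward force F acts at the right end, arm 4.27 m, giving F × 4.27 counterclockwise.
For rotational equilibrium, F × 4.27 = 2046, so F = 2046 / 4.27 = 479 N.

F ≈ 479 N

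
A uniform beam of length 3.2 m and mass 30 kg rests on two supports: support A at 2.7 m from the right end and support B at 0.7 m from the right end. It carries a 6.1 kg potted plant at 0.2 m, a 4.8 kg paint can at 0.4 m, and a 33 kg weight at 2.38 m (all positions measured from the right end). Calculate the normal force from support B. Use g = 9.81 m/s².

Choose support A as the axis so its reaction then has zero moment arm.
Beam weight: 30 × 9.81 = 294.3 N down at 1.6 m → arm 1.1 m, τ = 294.3 × 1.1 = 323.7 N·m clockwise.
Potted plant: 6.1 × 9.81 = 59.84 N down at 0.2 m → arm 2.5 m, τ = 59.84 × 2.5 = 149.6 N·m clockwise.
Paint can: 4.8 × 9.81 = 47.09 N down at 0.4 m → arm 2.3 m, τ = 47.09 × 2.3 = 108.3 N·m clockwise.
Weight: 33 × 9.81 = 323.7 N down at 2.38 m → arm 0.32 m, τ = 323.7 × 0.32 = 103.6 N·m clockwise.
Net load moment about support A = 685.2 N·m clockwise.
Reaction R at support B is upward at 0.7 m, arm 2 m → moment R × 2 counterclockwise.
Balancing moments: R × 2 = 685.2, giving R = 343 N.

R_B ≈ 343 N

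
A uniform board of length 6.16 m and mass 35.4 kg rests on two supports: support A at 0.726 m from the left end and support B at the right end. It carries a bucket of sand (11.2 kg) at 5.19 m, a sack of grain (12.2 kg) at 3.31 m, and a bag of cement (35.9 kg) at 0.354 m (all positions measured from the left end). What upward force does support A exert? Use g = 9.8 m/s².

About support B:
Beam weight: 35.4 × 9.8 = 346.9 N down at 3.08 m → arm 3.08 m, τ = 346.9 × 3.08 = 1068 N·m counterclockwise.
Bucket of sand: 11.2 × 9.8 = 109.8 N down at 5.19 m → arm 0.97 m, τ = 109.8 × 0.97 = 106.5 N·m counterclockwise.
Sack of grain: 12.2 × 9.8 = 119.6 N down at 3.31 m → arm 2.85 m, τ = 119.6 × 2.85 = 340.9 N·m counterclockwise.
Bag of cement: 35.9 × 9.8 = 351.8 N down at 0.354 m → arm 5.806 m, τ = 351.8 × 5.806 = 2043 N·m counterclockwise.
Net load moment about support B = 3558 N·m counterclockwise.
Reaction R at support A is upward at 0.726 m, arm 5.434 m → moment R × 5.434 clockwise.
For rotational equilibrium, R × 5.434 = 3558, so R = 655 N.

R_A ≈ 655 N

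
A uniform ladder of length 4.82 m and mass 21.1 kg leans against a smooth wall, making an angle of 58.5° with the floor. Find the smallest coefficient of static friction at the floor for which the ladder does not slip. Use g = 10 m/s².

Taking torques about the foot of the ladder:
Ladder weight 21.1×10 = 211 N acts at 2.41 m along the ladder; its horizontal arm is 2.41·cos58.5° = 1.259 m → τ = 265.6 N·m clockwise.
Wall normal N acts horizontally at the top; its moment arm is the height L sinθ = 4.82·sin58.5° = 4.11 m, counterclockwise.
For rotational equilibrium, N × 4.11 = 265.6, so N = 64.62 N.
ΣFx = 0 ⇒ f = N_wall = 64.62 N. ΣFy = 0 ⇒ N_floor = 211 N.
μ_min = f / N_floor = 64.62 / 211 = 0.306.

μ_min ≈ 0.306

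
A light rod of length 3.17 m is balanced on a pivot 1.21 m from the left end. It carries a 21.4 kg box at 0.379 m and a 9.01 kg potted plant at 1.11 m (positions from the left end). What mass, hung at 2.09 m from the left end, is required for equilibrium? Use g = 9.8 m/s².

m ≈ 21.2 kg

About the pivot (at 1.21 m from the left end):
Box: 21.4 × 9.8 = 209.7 N down at 0.379 m → arm 0.831 m, τ = 209.7 × 0.831 = 174.3 N·m counterclockwise.
Potted plant: 9.01 × 9.8 = 88.3 N down at 1.11 m → arm 0.1 m, τ = 88.3 × 0.1 = 8.83 N·m counterclockwise.
Net moment of known loads = 183.1 N·m counterclockwise.
An unknown mass m at 2.09 m has arm 0.88 m; its moment is m·g·0.88 clockwise.
For rotational equilibrium, m × 9.8 × 0.88 = 183.1, so m = 183.1 / (9.8 × 0.88) = 21.2 kg.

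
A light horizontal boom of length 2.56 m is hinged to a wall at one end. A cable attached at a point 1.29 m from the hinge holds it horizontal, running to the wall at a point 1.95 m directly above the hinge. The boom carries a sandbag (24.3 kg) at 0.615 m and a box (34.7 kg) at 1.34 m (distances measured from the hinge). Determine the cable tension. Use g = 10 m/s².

Sum moments about the hinge (the unknown hinge reaction has zero arm there).
Sandbag: 24.3 × 10 = 243 N down at 0.615 m → arm 0.615 m, τ = 243 × 0.615 = 149.4 N·m clockwise.
Box: 34.7 × 10 = 347 N down at 1.34 m → arm 1.34 m, τ = 347 × 1.34 = 465 N·m clockwise.
Total clockwise load moment = 614.4 N·m.
The cable tension T acts at 1.29 m; only its component perpendicular to the boom, T sinθ, produces torque. sinθ = h/√(h²+d²) = 1.95/√(1.95²+1.29²) = 0.834.
Στ = 0 ⇒ T × 1.29 × 0.834 = 614.4 ⇒ T = 614.4 / 1.076 = 571 N.

T ≈ 571 N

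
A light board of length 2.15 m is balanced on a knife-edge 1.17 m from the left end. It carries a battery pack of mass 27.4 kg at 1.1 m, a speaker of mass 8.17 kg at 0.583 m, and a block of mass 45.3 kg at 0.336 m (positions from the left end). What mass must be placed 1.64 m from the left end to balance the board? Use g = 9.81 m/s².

Take moments about the knife-edge (at 1.17 m from the left end).
Battery pack: 27.4 × 9.81 = 268.8 N down at 1.1 m → arm 0.07 m, τ = 268.8 × 0.07 = 18.82 N·m counterclockwise.
Speaker: 8.17 × 9.81 = 80.15 N down at 0.583 m → arm 0.587 m, τ = 80.15 × 0.587 = 47.05 N·m counterclockwise.
Block: 45.3 × 9.81 = 444.4 N down at 0.336 m → arm 0.834 m, τ = 444.4 × 0.834 = 370.6 N·m counterclockwise.
Net moment of known loads = 436.5 N·m counterclockwise.
An unknown mass m at 1.64 m has arm 0.47 m; its moment is m·g·0.47 clockwise.
Στ = 0 ⇒ m × 9.81 × 0.47 = 436.5 ⇒ m = 436.5 / (9.81 × 0.47) = 94.7 kg.

m ≈ 94.7 kg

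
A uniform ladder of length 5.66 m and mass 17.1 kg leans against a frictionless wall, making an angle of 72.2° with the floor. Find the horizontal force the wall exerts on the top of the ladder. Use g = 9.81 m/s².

Sum moments about the foot of the ladder (the floor normal and friction both act there and drop out).
Ladder weight 17.1×9.81 = 167.8 N acts at 2.83 m along the ladder; its horizontal arm is 2.83·cos72.2° = 0.8651 m → τ = 145.2 N·m clockwise.
Wall normal N acts horizontally at the top; its moment arm is the height L sinθ = 5.66·sin72.2° = 5.389 m, counterclockwise.
Στ = 0 ⇒ N × 5.389 = 145.2 ⇒ N = 26.9 N.

N_wall ≈ 26.9 N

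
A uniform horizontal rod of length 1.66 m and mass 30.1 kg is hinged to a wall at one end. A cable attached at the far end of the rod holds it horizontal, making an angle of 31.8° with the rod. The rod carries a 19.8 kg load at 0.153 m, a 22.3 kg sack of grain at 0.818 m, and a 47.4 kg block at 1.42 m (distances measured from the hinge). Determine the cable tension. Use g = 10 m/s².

T ≈ 1300 N

Taking torques about the hinge:
Beam weight: 30.1 × 10 = 301 N down at 0.83 m → arm 0.83 m, τ = 301 × 0.83 = 249.8 N·m clockwise.
Load: 19.8 × 10 = 198 N down at 0.153 m → arm 0.153 m, τ = 198 × 0.153 = 30.29 N·m clockwise.
Sack of grain: 22.3 × 10 = 223 N down at 0.818 m → arm 0.818 m, τ = 223 × 0.818 = 182.4 N·m clockwise.
Block: 47.4 × 10 = 474 N down at 1.42 m → arm 1.42 m, τ = 474 × 1.42 = 673.1 N·m clockwise.
Total clockwise load moment = 1136 N·m.
The cable tension T acts at 1.66 m; only its component perpendicular to the rod, T sinθ, produces torque. sin 31.8° = 0.527.
Setting net torque to zero: T × 1.66 × 0.527 = 1136 → T = 1136 / 0.8748 = 1300 N.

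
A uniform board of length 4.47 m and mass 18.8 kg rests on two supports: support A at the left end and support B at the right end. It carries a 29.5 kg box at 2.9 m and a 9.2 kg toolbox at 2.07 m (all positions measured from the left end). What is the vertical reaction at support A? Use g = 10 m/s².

R_A ≈ 247 N

Take moments about support B.
Beam weight: 18.8 × 10 = 188 N down at 2.235 m → arm 2.235 m, τ = 188 × 2.235 = 420.2 N·m counterclockwise.
Box: 29.5 × 10 = 295 N down at 2.9 m → arm 1.57 m, τ = 295 × 1.57 = 463.2 N·m counterclockwise.
Toolbox: 9.2 × 10 = 92 N down at 2.07 m → arm 2.4 m, τ = 92 × 2.4 = 220.8 N·m counterclockwise.
Net load moment about support B = 1104 N·m counterclockwise.
Reaction R at support A is upward at 0 m, arm 4.47 m → moment R × 4.47 clockwise.
Balancing moments: R × 4.47 = 1104, giving R = 247 N.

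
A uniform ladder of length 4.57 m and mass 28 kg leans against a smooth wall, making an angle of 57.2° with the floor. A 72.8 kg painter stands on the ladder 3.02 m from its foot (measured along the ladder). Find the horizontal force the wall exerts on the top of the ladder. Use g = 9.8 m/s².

N_wall ≈ 392 N

Take moments about the foot of the ladder.
Ladder weight 28×9.8 = 274.4 N acts at 2.285 m along the ladder; its horizontal arm is 2.285·cos57.2° = 1.238 m → τ = 339.7 N·m clockwise.
Painter: 72.8×9.8 = 713.4 N at 3.02 m → arm 1.636 m → τ = 1167 N·m clockwise.
Wall normal N acts horizontally at the top; its moment arm is the height L sinθ = 4.57·sin57.2° = 3.841 m, counterclockwise.
Setting net torque to zero: N × 3.841 = 1507 → N = 392 N.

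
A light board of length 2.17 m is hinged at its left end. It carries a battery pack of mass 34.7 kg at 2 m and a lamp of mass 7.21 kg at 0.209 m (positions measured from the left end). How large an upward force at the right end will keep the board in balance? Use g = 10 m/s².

F ≈ 327 N

Choose the left end as the axis so the unknown pivot reaction has zero arm there.
Battery pack: 34.7 × 10 = 347 N down at 2 m → arm 2 m, τ = 347 × 2 = 694 N·m clockwise.
Lamp: 7.21 × 10 = 72.1 N down at 0.209 m → arm 0.209 m, τ = 72.1 × 0.209 = 15.07 N·m clockwise.
Net moment of the loads = 709.1 N·m clockwise.
The upward force F acts at the right end, arm 2.17 m, giving F × 2.17 counterclockwise.
Setting net torque to zero: F × 2.17 = 709.1 → F = 709.1 / 2.17 = 327 N.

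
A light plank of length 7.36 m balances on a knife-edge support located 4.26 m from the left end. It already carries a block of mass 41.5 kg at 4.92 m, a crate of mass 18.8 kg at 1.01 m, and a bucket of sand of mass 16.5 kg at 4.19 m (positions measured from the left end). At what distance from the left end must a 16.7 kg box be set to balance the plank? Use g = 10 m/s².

Taking torques about the knife-edge support (at 4.26 m from the left end):
Block: 41.5 × 10 = 415 N down at 4.92 m → arm 0.66 m, τ = 415 × 0.66 = 273.9 N·m clockwise.
Crate: 18.8 × 10 = 188 N down at 1.01 m → arm 3.25 m, τ = 188 × 3.25 = 611 N·m counterclockwise.
Bucket of sand: 16.5 × 10 = 165 N down at 4.19 m → arm 0.07 m, τ = 165 × 0.07 = 11.55 N·m counterclockwise.
Net moment of existing loads = 348.7 N·m counterclockwise.
The box weighs 16.7 × 10 = 167 N and must supply an equal clockwise moment, so its lever arm about the knife-edge support is 348.7 / 167 = 2.09 m.
That puts it at 4.26 + 2.09 = 6.35 m from the left end.

x ≈ 6.35 m from the left end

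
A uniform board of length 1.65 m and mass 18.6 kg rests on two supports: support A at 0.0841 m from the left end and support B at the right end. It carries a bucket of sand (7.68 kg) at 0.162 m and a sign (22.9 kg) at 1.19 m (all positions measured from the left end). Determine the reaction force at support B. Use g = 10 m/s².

R_B ≈ 254 N

Choose support A as the axis so its reaction then has zero moment arm.
Beam weight: 18.6 × 10 = 186 N down at 0.825 m → arm 0.7409 m, τ = 186 × 0.7409 = 137.8 N·m clockwise.
Bucket of sand: 7.68 × 10 = 76.8 N down at 0.162 m → arm 0.0779 m, τ = 76.8 × 0.0779 = 5.983 N·m clockwise.
Sign: 22.9 × 10 = 229 N down at 1.19 m → arm 1.106 m, τ = 229 × 1.106 = 253.3 N·m clockwise.
Net load moment about support A = 397.1 N·m clockwise.
Reaction R at support B is upward at 1.65 m, arm 1.566 m → moment R × 1.566 counterclockwise.
For rotational equilibrium, R × 1.566 = 397.1, so R = 254 N.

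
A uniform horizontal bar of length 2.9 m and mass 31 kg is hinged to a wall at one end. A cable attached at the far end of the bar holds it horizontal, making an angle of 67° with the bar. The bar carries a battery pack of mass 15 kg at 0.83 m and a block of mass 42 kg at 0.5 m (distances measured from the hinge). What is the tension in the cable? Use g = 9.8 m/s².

Take moments about the hinge.
Beam weight: 31 × 9.8 = 303.8 N down at 1.45 m → arm 1.45 m, τ = 303.8 × 1.45 = 440.5 N·m clockwise.
Battery pack: 15 × 9.8 = 147 N down at 0.83 m → arm 0.83 m, τ = 147 × 0.83 = 122 N·m clockwise.
Block: 42 × 9.8 = 411.6 N down at 0.5 m → arm 0.5 m, τ = 411.6 × 0.5 = 205.8 N·m clockwise.
Total clockwise load moment = 768.3 N·m.
The cable tension T acts at 2.9 m; only its component perpendicular to the bar, T sinθ, produces torque. sin 67° = 0.9205.
For rotational equilibrium, T × 2.9 × 0.9205 = 768.3, so T = 768.3 / 2.669 = 288 N.

T ≈ 288 N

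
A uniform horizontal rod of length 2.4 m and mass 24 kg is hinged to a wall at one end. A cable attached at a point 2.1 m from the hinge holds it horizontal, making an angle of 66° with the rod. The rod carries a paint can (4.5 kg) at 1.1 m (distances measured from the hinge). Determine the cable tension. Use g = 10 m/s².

Taking torques about the hinge:
Beam weight: 24 × 10 = 240 N down at 1.2 m → arm 1.2 m, τ = 240 × 1.2 = 288 N·m clockwise.
Paint can: 4.5 × 10 = 45 N down at 1.1 m → arm 1.1 m, τ = 45 × 1.1 = 49.5 N·m clockwise.
Total clockwise load moment = 337.5 N·m.
The cable tension T acts at 2.1 m; only its component perpendicular to the rod, T sinθ, produces torque. sin 66° = 0.9135.
Balancing moments: T × 2.1 × 0.9135 = 337.5, giving T = 337.5 / 1.918 = 176 N.

T ≈ 176 N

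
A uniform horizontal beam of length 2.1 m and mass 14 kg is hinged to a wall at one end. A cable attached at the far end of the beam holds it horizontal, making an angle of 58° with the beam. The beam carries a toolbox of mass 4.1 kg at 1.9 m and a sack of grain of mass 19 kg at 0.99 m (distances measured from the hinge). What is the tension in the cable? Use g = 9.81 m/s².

T ≈ 227 N

Sum moments about the hinge (the unknown hinge reaction has zero arm there).
Beam weight: 14 × 9.81 = 137.3 N down at 1.05 m → arm 1.05 m, τ = 137.3 × 1.05 = 144.2 N·m clockwise.
Toolbox: 4.1 × 9.81 = 40.22 N down at 1.9 m → arm 1.9 m, τ = 40.22 × 1.9 = 76.42 N·m clockwise.
Sack of grain: 19 × 9.81 = 186.4 N down at 0.99 m → arm 0.99 m, τ = 186.4 × 0.99 = 184.5 N·m clockwise.
Total clockwise load moment = 405.1 N·m.
The cable tension T acts at 2.1 m; only its component perpendicular to the beam, T sinθ, produces torque. sin 58° = 0.848.
Στ = 0 ⇒ T × 2.1 × 0.848 = 405.1 ⇒ T = 405.1 / 1.781 = 227 N.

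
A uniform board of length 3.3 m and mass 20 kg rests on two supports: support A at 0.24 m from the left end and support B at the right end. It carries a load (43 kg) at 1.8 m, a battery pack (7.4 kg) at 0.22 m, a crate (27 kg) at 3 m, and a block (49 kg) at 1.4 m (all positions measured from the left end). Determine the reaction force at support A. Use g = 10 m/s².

About support B:
Beam weight: 20 × 10 = 200 N down at 1.65 m → arm 1.65 m, τ = 200 × 1.65 = 330 N·m counterclockwise.
Load: 43 × 10 = 430 N down at 1.8 m → arm 1.5 m, τ = 430 × 1.5 = 645 N·m counterclockwise.
Battery pack: 7.4 × 10 = 74 N down at 0.22 m → arm 3.08 m, τ = 74 × 3.08 = 227.9 N·m counterclockwise.
Crate: 27 × 10 = 270 N down at 3 m → arm 0.3 m, τ = 270 × 0.3 = 81 N·m counterclockwise.
Block: 49 × 10 = 490 N down at 1.4 m → arm 1.9 m, τ = 490 × 1.9 = 931 N·m counterclockwise.
Net load moment about support B = 2215 N·m counterclockwise.
Reaction R at support A is upward at 0.24 m, arm 3.06 m → moment R × 3.06 clockwise.
Στ = 0 ⇒ R × 3.06 = 2215 ⇒ R = 724 N.

R_A ≈ 724 N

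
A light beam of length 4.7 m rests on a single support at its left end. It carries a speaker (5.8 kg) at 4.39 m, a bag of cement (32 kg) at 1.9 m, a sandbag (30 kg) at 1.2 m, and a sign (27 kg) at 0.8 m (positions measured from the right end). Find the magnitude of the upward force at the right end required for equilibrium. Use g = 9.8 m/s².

Taking torques about the left end:
Speaker: 5.8 × 9.8 = 56.84 N down at 4.39 m → arm 0.31 m, τ = 56.84 × 0.31 = 17.62 N·m clockwise.
Bag of cement: 32 × 9.8 = 313.6 N down at 1.9 m → arm 2.8 m, τ = 313.6 × 2.8 = 878.1 N·m clockwise.
Sandbag: 30 × 9.8 = 294 N down at 1.2 m → arm 3.5 m, τ = 294 × 3.5 = 1029 N·m clockwise.
Sign: 27 × 9.8 = 264.6 N down at 0.8 m → arm 3.9 m, τ = 264.6 × 3.9 = 1032 N·m clockwise.
Net moment of the loads = 2957 N·m clockwise.
The upward force F acts at the right end, arm 4.7 m, giving F × 4.7 counterclockwise.
Balancing moments: F × 4.7 = 2957, giving F = 2957 / 4.7 = 629 N.

F ≈ 629 N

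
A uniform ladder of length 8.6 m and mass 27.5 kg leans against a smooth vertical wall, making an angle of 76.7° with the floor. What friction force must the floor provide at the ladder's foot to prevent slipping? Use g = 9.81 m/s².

f ≈ 31.9 N

About the foot of the ladder:
Ladder weight 27.5×9.81 = 269.8 N acts at 4.3 m along the ladder; its horizontal arm is 4.3·cos76.7° = 0.9892 m → τ = 266.9 N·m clockwise.
Wall normal N acts horizontally at the top; its moment arm is the height L sinθ = 8.6·sin76.7° = 8.369 m, counterclockwise.
For rotational equilibrium, N × 8.369 = 266.9, so N = 31.9 N.
ΣFx = 0: friction at the foot balances the wall's push, so f = N_wall = 31.9 N.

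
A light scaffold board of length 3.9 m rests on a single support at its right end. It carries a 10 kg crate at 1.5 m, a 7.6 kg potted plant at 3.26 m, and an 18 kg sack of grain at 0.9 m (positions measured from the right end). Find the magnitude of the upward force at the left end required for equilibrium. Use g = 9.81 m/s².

About the right end:
Crate: 10 × 9.81 = 98.1 N down at 1.5 m → arm 1.5 m, τ = 98.1 × 1.5 = 147.1 N·m counterclockwise.
Potted plant: 7.6 × 9.81 = 74.56 N down at 3.26 m → arm 3.26 m, τ = 74.56 × 3.26 = 243.1 N·m counterclockwise.
Sack of grain: 18 × 9.81 = 176.6 N down at 0.9 m → arm 0.9 m, τ = 176.6 × 0.9 = 158.9 N·m counterclockwise.
Net moment of the loads = 549.1 N·m counterclockwise.
The upward force F acts at the left end, arm 3.9 m, giving F × 3.9 clockwise.
Setting net torque to zero: F × 3.9 = 549.1 → F = 549.1 / 3.9 = 141 N.

F ≈ 141 N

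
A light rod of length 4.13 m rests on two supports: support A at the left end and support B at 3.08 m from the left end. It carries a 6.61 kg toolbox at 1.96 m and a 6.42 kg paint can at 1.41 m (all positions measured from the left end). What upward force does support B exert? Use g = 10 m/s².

R_B ≈ 71.5 N

Sum moments about support A (its reaction then has zero moment arm).
Toolbox: 6.61 × 10 = 66.1 N down at 1.96 m → arm 1.96 m, τ = 66.1 × 1.96 = 129.6 N·m clockwise.
Paint can: 6.42 × 10 = 64.2 N down at 1.41 m → arm 1.41 m, τ = 64.2 × 1.41 = 90.52 N·m clockwise.
Net load moment about support A = 220.1 N·m clockwise.
Reaction R at support B is upward at 3.08 m, arm 3.08 m → moment R × 3.08 counterclockwise.
Balancing moments: R × 3.08 = 220.1, giving R = 71.5 N.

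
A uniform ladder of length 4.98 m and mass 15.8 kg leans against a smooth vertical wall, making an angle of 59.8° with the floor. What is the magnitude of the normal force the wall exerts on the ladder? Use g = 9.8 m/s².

N_wall ≈ 45.1 N

Taking torques about the foot of the ladder:
Ladder weight 15.8×9.8 = 154.8 N acts at 2.49 m along the ladder; its horizontal arm is 2.49·cos59.8° = 1.253 m → τ = 194 N·m clockwise.
Wall normal N acts horizontally at the top; its moment arm is the height L sinθ = 4.98·sin59.8° = 4.304 m, counterclockwise.
Setting net torque to zero: N × 4.304 = 194 → N = 45.1 N.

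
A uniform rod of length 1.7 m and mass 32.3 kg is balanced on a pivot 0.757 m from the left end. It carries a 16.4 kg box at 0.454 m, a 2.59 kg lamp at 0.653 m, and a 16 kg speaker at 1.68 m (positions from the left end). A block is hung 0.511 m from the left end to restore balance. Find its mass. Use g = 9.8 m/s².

Taking torques about the pivot (at 0.757 m from the left end):
Beam weight: 32.3 × 9.8 = 316.5 N down at 0.85 m → arm 0.093 m, τ = 316.5 × 0.093 = 29.43 N·m clockwise.
Box: 16.4 × 9.8 = 160.7 N down at 0.454 m → arm 0.303 m, τ = 160.7 × 0.303 = 48.69 N·m counterclockwise.
Lamp: 2.59 × 9.8 = 25.38 N down at 0.653 m → arm 0.104 m, τ = 25.38 × 0.104 = 2.64 N·m counterclockwise.
Speaker: 16 × 9.8 = 156.8 N down at 1.68 m → arm 0.923 m, τ = 156.8 × 0.923 = 144.7 N·m clockwise.
Net moment of known loads = 122.8 N·m clockwise.
An unknown mass m at 0.511 m has arm 0.246 m; its moment is m·g·0.246 counterclockwise.
Στ = 0 ⇒ m × 9.8 × 0.246 = 122.8 ⇒ m = 122.8 / (9.8 × 0.246) = 50.9 kg.

m ≈ 50.9 kg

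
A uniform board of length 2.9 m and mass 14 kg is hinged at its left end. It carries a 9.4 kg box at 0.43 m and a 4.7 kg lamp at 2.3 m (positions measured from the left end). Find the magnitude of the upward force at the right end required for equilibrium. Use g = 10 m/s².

About the left end:
Beam weight: 14 × 10 = 140 N down at 1.45 m → arm 1.45 m, τ = 140 × 1.45 = 203 N·m clockwise.
Box: 9.4 × 10 = 94 N down at 0.43 m → arm 0.43 m, τ = 94 × 0.43 = 40.42 N·m clockwise.
Lamp: 4.7 × 10 = 47 N down at 2.3 m → arm 2.3 m, τ = 47 × 2.3 = 108.1 N·m clockwise.
Net moment of the loads = 351.5 N·m clockwise.
The upward force F acts at the right end, arm 2.9 m, giving F × 2.9 counterclockwise.
Balancing moments: F × 2.9 = 351.5, giving F = 351.5 / 2.9 = 121 N.

F ≈ 121 N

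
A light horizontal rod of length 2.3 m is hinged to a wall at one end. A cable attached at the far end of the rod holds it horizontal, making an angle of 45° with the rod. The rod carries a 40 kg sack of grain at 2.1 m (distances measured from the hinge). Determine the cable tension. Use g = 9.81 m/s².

Choose the hinge as the axis so the unknown hinge reaction has zero arm there.
Sack of grain: 40 × 9.81 = 392.4 N down at 2.1 m → arm 2.1 m, τ = 392.4 × 2.1 = 824 N·m clockwise.
Total clockwise load moment = 824 N·m.
The cable tension T acts at 2.3 m; only its component perpendicular to the rod, T sinθ, produces torque. sin 45° = 0.7071.
Balancing moments: T × 2.3 × 0.7071 = 824, giving T = 824 / 1.626 = 507 N.

T ≈ 507 N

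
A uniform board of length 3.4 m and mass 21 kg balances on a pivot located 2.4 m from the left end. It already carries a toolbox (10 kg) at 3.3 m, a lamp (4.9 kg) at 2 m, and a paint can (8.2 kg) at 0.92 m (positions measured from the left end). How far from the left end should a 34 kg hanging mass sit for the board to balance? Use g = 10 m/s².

Taking torques about the pivot (at 2.4 m from the left end):
Beam weight: 21 × 10 = 210 N down at 1.7 m → arm 0.7 m, τ = 210 × 0.7 = 147 N·m counterclockwise.
Toolbox: 10 × 10 = 100 N down at 3.3 m → arm 0.9 m, τ = 100 × 0.9 = 90 N·m clockwise.
Lamp: 4.9 × 10 = 49 N down at 2 m → arm 0.4 m, τ = 49 × 0.4 = 19.6 N·m counterclockwise.
Paint can: 8.2 × 10 = 82 N down at 0.92 m → arm 1.48 m, τ = 82 × 1.48 = 121.4 N·m counterclockwise.
Net moment of existing loads = 198 N·m counterclockwise.
The hanging mass weighs 34 × 10 = 340 N and must supply an equal clockwise moment, so its lever arm about the pivot is 198 / 340 = 0.582 m.
That puts it at 2.4 + 0.582 = 2.98 m from the left end.

x ≈ 2.98 m from the left end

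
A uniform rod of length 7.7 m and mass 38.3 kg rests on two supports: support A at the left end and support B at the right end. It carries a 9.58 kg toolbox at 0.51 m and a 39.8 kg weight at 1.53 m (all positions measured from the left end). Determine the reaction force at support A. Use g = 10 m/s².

Sum moments about support B (its reaction then has zero moment arm).
Beam weight: 38.3 × 10 = 383 N down at 3.85 m → arm 3.85 m, τ = 383 × 3.85 = 1475 N·m counterclockwise.
Toolbox: 9.58 × 10 = 95.8 N down at 0.51 m → arm 7.19 m, τ = 95.8 × 7.19 = 688.8 N·m counterclockwise.
Weight: 39.8 × 10 = 398 N down at 1.53 m → arm 6.17 m, τ = 398 × 6.17 = 2456 N·m counterclockwise.
Net load moment about support B = 4620 N·m counterclockwise.
Reaction R at support A is upward at 0 m, arm 7.7 m → moment R × 7.7 clockwise.
Setting net torque to zero: R × 7.7 = 4620 → R = 600 N.

R_A ≈ 600 N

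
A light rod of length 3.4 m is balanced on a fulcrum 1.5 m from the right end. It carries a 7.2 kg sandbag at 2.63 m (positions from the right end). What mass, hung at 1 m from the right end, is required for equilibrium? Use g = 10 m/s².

About the fulcrum (at 1.5 m from the right end):
Sandbag: 7.2 × 10 = 72 N down at 2.63 m → arm 1.13 m, τ = 72 × 1.13 = 81.36 N·m counterclockwise.
Net moment of known loads = 81.36 N·m counterclockwise.
An unknown mass m at 1 m has arm 0.5 m; its moment is m·g·0.5 clockwise.
For rotational equilibrium, m × 10 × 0.5 = 81.36, so m = 81.36 / (10 × 0.5) = 16.3 kg.

m ≈ 16.3 kg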